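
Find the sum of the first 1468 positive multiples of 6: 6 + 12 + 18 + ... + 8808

Factor out 6: = 6(1 + 2 + ... + 1468) = 6 × n(n+1)/2
= 6 × 1468×1469/2
= 6 × 1078246
= 6469476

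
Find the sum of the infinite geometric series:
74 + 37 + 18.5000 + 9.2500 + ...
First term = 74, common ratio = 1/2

For |r| < 1, S = a / (1 - r)
S = 74 / (1 - (1/2))
S = 74 / (1/2)
S = 148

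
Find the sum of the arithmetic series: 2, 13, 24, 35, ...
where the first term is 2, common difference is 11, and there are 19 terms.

Sₙ = n/2 × (first + last)
Last term = a + (n-1)d = 2 + (19-1)×11 = 200
S_19 = 19/2 × (2 + 200)
S_19 = 19/2 × 202 = 1919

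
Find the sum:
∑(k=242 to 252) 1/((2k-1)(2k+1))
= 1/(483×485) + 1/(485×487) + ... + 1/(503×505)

Partial fractions: 1/((2k-1)(2k+1)) = (1/2)[1/(2k-1) - 1/(2k+1)]
The series telescopes:
= (1/2)[1/483 - 1/505]
= 11/243915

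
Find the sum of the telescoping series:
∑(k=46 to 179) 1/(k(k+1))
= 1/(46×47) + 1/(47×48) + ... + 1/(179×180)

Partial fractions: 1/(k(k+1)) = 1/k - 1/(k+1)
The series telescopes:
= (1/46 - 1/47) + (1/47 - 1/48) + ... + (1/179 - 1/180)
= 1/46 - 1/180
= 67/4140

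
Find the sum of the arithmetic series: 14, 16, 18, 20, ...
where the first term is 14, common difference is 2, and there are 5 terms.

Sₙ = n/2 × (first + last)
Last term = a + (n-1)d = 14 + (5-1)×2 = 22
S_5 = 5/2 × (14 + 22)
S_5 = 5/2 × 36 = 90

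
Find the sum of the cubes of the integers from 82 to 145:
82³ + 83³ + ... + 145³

Use ∑_{k=1}^{n} k³ = [n(n+1)/2]², then subtract the first 81 terms.
∑_{k=1}^{145} k³ = [145×146/2]² = 10585² = 112042225
∑_{k=1}^{81} k³ = [81×82/2]² = 3321² = 11029041
∑_{k=82}^{145} k³ = 112042225 - 11029041 = 101013184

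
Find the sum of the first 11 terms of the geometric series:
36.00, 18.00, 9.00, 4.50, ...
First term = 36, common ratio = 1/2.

Sₙ = a(1 - rⁿ) / (1 - r)
S_11 = 36(1 - (1/2)^11) / (1 - (1/2))
S_11 = 36(1 - (1/2048)) / (1/2)
S_11 = 18423/256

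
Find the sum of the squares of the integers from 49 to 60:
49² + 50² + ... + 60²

Use ∑_{k=1}^{n} k² = n(n+1)(2n+1)/6, then subtract the first 48 terms.
∑_{k=1}^{60} k² = 60×61×121/6 = 73810
∑_{k=1}^{48} k² = 48×49×97/6 = 38024
∑_{k=49}^{60} k² = 73810 - 38024 = 35786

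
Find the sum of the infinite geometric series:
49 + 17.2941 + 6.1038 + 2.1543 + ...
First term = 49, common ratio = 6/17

For |r| < 1, S = a / (1 - r)
S = 49 / (1 - (6/17))
S = 49 / (11/17)
S = 833/11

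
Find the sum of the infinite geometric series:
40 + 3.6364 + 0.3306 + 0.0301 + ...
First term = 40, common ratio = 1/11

For |r| < 1, S = a / (1 - r)
S = 40 / (1 - (1/11))
S = 40 / (10/11)
S = 44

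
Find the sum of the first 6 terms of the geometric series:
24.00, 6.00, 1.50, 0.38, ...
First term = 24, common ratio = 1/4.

Sₙ = a(1 - rⁿ) / (1 - r)
S_6 = 24(1 - (1/4)^6) / (1 - (1/4))
S_6 = 24(1 - (1/4096)) / (3/4)
S_6 = 4095/128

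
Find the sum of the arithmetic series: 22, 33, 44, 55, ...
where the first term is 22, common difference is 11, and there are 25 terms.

Sₙ = n/2 × (first + last)
Last term = a + (n-1)d = 22 + (25-1)×11 = 286
S_25 = 25/2 × (22 + 286)
S_25 = 25/2 × 308 = 3850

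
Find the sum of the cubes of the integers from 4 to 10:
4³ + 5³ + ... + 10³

Use ∑_{k=1}^{n} k³ = [n(n+1)/2]², then subtract the first 3 terms.
∑_{k=1}^{10} k³ = [10×11/2]² = 55² = 3025
∑_{k=1}^{3} k³ = [3×4/2]² = 6² = 36
∑_{k=4}^{10} k³ = 3025 - 36 = 2989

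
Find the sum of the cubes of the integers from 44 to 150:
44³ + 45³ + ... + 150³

Use ∑_{k=1}^{n} k³ = [n(n+1)/2]², then subtract the first 43 terms.
∑_{k=1}^{150} k³ = [150×151/2]² = 11325² = 128255625
∑_{k=1}^{43} k³ = [43×44/2]² = 946² = 894916
∑_{k=44}^{150} k³ = 128255625 - 894916 = 127360709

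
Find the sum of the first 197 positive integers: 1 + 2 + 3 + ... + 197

Formula: ∑k = n(n+1)/2
= 197×198/2
= 39006/2
= 19503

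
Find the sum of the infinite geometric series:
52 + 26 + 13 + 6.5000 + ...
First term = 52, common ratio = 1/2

For |r| < 1, S = a / (1 - r)
S = 52 / (1 - (1/2))
S = 52 / (1/2)
S = 104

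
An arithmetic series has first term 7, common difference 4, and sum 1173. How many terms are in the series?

Using S = n/2 × [2a + (n-1)d]
1173 = n/2 × [2(7) + (n-1)(4)]
1173 = n/2 × [14 + 4n - 4]
2346 = n × [10 + 4n]
4n² + (10)n - 2346 = 0
Discriminant: Δ = (10)² - 4(4)(-2346) = 100 + 37536 = 37636
√Δ = 194
n = [-(10) + √Δ] / (2·4) = (-10 + 194) / 8 = 184 / 8 = 23
(The negative root is discarded since n must be a positive integer.)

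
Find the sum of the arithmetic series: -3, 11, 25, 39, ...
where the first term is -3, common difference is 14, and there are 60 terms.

Sₙ = n/2 × (first + last)
Last term = a + (n-1)d = -3 + (60-1)×14 = 823
S_60 = 60/2 × (-3 + 823)
S_60 = 60/2 × 820 = 24600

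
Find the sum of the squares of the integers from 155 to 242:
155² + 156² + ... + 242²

Use ∑_{k=1}^{n} k² = n(n+1)(2n+1)/6, then subtract the first 154 terms.
∑_{k=1}^{242} k² = 242×243×485/6 = 4753485
∑_{k=1}^{154} k² = 154×155×309/6 = 1229305
∑_{k=155}^{242} k² = 4753485 - 1229305 = 3524180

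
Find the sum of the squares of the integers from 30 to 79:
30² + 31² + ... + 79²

Use ∑_{k=1}^{n} k² = n(n+1)(2n+1)/6, then subtract the first 29 terms.
∑_{k=1}^{79} k² = 79×80×159/6 = 167480
∑_{k=1}^{29} k² = 29×30×59/6 = 8555
∑_{k=30}^{79} k² = 167480 - 8555 = 158925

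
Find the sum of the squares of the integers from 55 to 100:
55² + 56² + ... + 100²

Use ∑_{k=1}^{n} k² = n(n+1)(2n+1)/6, then subtract the first 54 terms.
∑_{k=1}^{100} k² = 100×101×201/6 = 338350
∑_{k=1}^{54} k² = 54×55×109/6 = 53955
∑_{k=55}^{100} k² = 338350 - 53955 = 284395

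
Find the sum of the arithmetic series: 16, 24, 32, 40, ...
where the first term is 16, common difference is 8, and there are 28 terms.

Sₙ = n/2 × (first + last)
Last term = a + (n-1)d = 16 + (28-1)×8 = 232
S_28 = 28/2 × (16 + 232)
S_28 = 28/2 × 248 = 3472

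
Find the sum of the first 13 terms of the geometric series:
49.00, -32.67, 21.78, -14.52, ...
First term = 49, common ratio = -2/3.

Sₙ = a(1 - rⁿ) / (1 - r)
S_13 = 49(1 - (-2/3)^13) / (1 - (-2/3))
S_13 = 49(1 - (-8192/1594323)) / (5/3)
S_13 = 15704647/531441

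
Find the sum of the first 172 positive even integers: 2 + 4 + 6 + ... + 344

Sum of first n even numbers = n(n+1)
= 172×173
= 29756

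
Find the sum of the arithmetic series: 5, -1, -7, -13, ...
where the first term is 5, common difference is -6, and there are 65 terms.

Sₙ = n/2 × (first + last)
Last term = a + (n-1)d = 5 + (65-1)×(-6) = -379
S_65 = 65/2 × (5 + (-379))
S_65 = 65/2 × (-374) = -12155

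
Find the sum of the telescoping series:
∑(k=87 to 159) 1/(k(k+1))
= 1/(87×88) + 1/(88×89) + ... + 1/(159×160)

Partial fractions: 1/(k(k+1)) = 1/k - 1/(k+1)
The series telescopes:
= (1/87 - 1/88) + (1/88 - 1/89) + ... + (1/159 - 1/160)
= 1/87 - 1/160
= 73/13920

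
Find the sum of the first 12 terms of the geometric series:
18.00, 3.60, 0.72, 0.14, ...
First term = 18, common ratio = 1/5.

Sₙ = a(1 - rⁿ) / (1 - r)
S_12 = 18(1 - (1/5)^12) / (1 - (1/5))
S_12 = 18(1 - (1/244140625)) / (4/5)
S_12 = 1098632808/48828125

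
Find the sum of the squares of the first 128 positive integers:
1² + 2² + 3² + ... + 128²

Formula: ∑k² = n(n+1)(2n+1)/6
= 128×129×257/6
= 4243584/6
= 707264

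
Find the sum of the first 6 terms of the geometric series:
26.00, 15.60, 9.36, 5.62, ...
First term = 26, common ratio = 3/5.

Sₙ = a(1 - rⁿ) / (1 - r)
S_6 = 26(1 - (3/5)^6) / (1 - (3/5))
S_6 = 26(1 - (729/15625)) / (2/5)
S_6 = 193648/3125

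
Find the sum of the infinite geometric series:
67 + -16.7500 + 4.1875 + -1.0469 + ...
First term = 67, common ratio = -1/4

For |r| < 1, S = a / (1 - r)
S = 67 / (1 - (-1/4))
S = 67 / (5/4)
S = 268/5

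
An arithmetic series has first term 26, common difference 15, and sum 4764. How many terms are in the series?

Using S = n/2 × [2a + (n-1)d]
4764 = n/2 × [2(26) + (n-1)(15)]
4764 = n/2 × [52 + 15n - 15]
9528 = n × [37 + 15n]
15n² + (37)n - 9528 = 0
Discriminant: Δ = (37)² - 4(15)(-9528) = 1369 + 571680 = 573049
√Δ = 757
n = [-(37) + √Δ] / (2·15) = (-37 + 757) / 30 = 720 / 30 = 24
(The negative root is discarded since n must be a positive integer.)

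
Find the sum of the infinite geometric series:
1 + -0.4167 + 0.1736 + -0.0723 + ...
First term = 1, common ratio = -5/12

For |r| < 1, S = a / (1 - r)
S = 1 / (1 - (-5/12))
S = 1 / (17/12)
S = 12/17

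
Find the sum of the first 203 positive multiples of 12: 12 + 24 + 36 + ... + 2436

Factor out 12: = 12(1 + 2 + ... + 203) = 12 × n(n+1)/2
= 12 × 203×204/2
= 12 × 20706
= 248472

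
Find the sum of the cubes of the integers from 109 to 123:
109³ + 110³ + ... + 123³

Use ∑_{k=1}^{n} k³ = [n(n+1)/2]², then subtract the first 108 terms.
∑_{k=1}^{123} k³ = [123×124/2]² = 7626² = 58155876
∑_{k=1}^{108} k³ = [108×109/2]² = 5886² = 34644996
∑_{k=109}^{123} k³ = 58155876 - 34644996 = 23510880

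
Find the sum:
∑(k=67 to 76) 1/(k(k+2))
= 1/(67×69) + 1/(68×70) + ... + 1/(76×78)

Partial fractions: 1/(k(k+2)) = (1/2)[1/k - 1/(k+2)]
Telescoping leaves the first two and last two terms:
= (1/2)[1/67 + 1/68 - 1/77 - 1/78]
= 52315/27363336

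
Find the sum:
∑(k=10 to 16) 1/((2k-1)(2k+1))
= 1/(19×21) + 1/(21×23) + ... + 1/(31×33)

Partial fractions: 1/((2k-1)(2k+1)) = (1/2)[1/(2k-1) - 1/(2k+1)]
The series telescopes:
= (1/2)[1/19 - 1/33]
= 7/627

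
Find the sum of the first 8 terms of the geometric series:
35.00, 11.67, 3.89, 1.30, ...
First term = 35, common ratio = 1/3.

Sₙ = a(1 - rⁿ) / (1 - r)
S_8 = 35(1 - (1/3)^8) / (1 - (1/3))
S_8 = 35(1 - (1/6561)) / (2/3)
S_8 = 114800/2187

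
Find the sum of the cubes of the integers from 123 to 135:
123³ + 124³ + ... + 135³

Use ∑_{k=1}^{n} k³ = [n(n+1)/2]², then subtract the first 122 terms.
∑_{k=1}^{135} k³ = [135×136/2]² = 9180² = 84272400
∑_{k=1}^{122} k³ = [122×123/2]² = 7503² = 56295009
∑_{k=123}^{135} k³ = 84272400 - 56295009 = 27977391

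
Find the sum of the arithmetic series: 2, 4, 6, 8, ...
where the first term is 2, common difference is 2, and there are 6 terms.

Sₙ = n/2 × (first + last)
Last term = a + (n-1)d = 2 + (6-1)×2 = 12
S_6 = 6/2 × (2 + 12)
S_6 = 6/2 × 14 = 42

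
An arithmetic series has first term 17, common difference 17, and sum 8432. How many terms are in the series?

Using S = n/2 × [2a + (n-1)d]
8432 = n/2 × [2(17) + (n-1)(17)]
8432 = n/2 × [34 + 17n - 17]
16864 = n × [17 + 17n]
17n² + (17)n - 16864 = 0
Discriminant: Δ = (17)² - 4(17)(-16864) = 289 + 1146752 = 1147041
√Δ = 1071
n = [-(17) + √Δ] / (2·17) = (-17 + 1071) / 34 = 1054 / 34 = 31
(The negative root is discarded since n must be a positive integer.)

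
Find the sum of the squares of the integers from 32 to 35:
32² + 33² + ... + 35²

Use ∑_{k=1}^{n} k² = n(n+1)(2n+1)/6, then subtract the first 31 terms.
∑_{k=1}^{35} k² = 35×36×71/6 = 14910
∑_{k=1}^{31} k² = 31×32×63/6 = 10416
∑_{k=32}^{35} k² = 14910 - 10416 = 4494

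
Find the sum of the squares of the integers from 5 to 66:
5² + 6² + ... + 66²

Use ∑_{k=1}^{n} k² = n(n+1)(2n+1)/6, then subtract the first 4 terms.
∑_{k=1}^{66} k² = 66×67×133/6 = 98021
∑_{k=1}^{4} k² = 4×5×9/6 = 30
∑_{k=5}^{66} k² = 98021 - 30 = 97991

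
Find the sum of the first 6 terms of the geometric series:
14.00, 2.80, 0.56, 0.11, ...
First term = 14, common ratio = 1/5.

Sₙ = a(1 - rⁿ) / (1 - r)
S_6 = 14(1 - (1/5)^6) / (1 - (1/5))
S_6 = 14(1 - (1/15625)) / (4/5)
S_6 = 54684/3125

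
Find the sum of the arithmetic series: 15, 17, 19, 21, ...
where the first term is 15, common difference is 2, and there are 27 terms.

Sₙ = n/2 × (first + last)
Last term = a + (n-1)d = 15 + (27-1)×2 = 67
S_27 = 27/2 × (15 + 67)
S_27 = 27/2 × 82 = 1107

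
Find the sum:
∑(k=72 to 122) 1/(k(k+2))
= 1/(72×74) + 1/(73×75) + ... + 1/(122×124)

Partial fractions: 1/(k(k+2)) = (1/2)[1/k - 1/(k+2)]
Telescoping leaves the first two and last two terms:
= (1/2)[1/72 + 1/73 - 1/123 - 1/124]
= 76109/13360752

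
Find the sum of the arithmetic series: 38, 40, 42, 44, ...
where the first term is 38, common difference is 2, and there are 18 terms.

Sₙ = n/2 × (first + last)
Last term = a + (n-1)d = 38 + (18-1)×2 = 72
S_18 = 18/2 × (38 + 72)
S_18 = 18/2 × 110 = 990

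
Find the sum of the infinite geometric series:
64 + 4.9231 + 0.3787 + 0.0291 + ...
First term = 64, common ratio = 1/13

For |r| < 1, S = a / (1 - r)
S = 64 / (1 - (1/13))
S = 64 / (12/13)
S = 208/3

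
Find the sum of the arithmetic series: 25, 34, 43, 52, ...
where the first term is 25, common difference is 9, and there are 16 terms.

Sₙ = n/2 × (first + last)
Last term = a + (n-1)d = 25 + (16-1)×9 = 160
S_16 = 16/2 × (25 + 160)
S_16 = 16/2 × 185 = 1480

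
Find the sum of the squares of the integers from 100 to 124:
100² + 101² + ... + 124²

Use ∑_{k=1}^{n} k² = n(n+1)(2n+1)/6, then subtract the first 99 terms.
∑_{k=1}^{124} k² = 124×125×249/6 = 643250
∑_{k=1}^{99} k² = 99×100×199/6 = 328350
∑_{k=100}^{124} k² = 643250 - 328350 = 314900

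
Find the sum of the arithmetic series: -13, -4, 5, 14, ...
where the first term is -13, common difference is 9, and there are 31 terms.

Sₙ = n/2 × (first + last)
Last term = a + (n-1)d = -13 + (31-1)×9 = 257
S_31 = 31/2 × (-13 + 257)
S_31 = 31/2 × 244 = 3782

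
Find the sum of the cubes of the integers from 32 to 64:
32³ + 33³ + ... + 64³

Use ∑_{k=1}^{n} k³ = [n(n+1)/2]², then subtract the first 31 terms.
∑_{k=1}^{64} k³ = [64×65/2]² = 2080² = 4326400
∑_{k=1}^{31} k³ = [31×32/2]² = 496² = 246016
∑_{k=32}^{64} k³ = 4326400 - 246016 = 4080384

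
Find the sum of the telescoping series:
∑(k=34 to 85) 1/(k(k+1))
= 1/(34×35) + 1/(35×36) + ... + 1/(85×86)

Partial fractions: 1/(k(k+1)) = 1/k - 1/(k+1)
The series telescopes:
= (1/34 - 1/35) + (1/35 - 1/36) + ... + (1/85 - 1/86)
= 1/34 - 1/86
= 13/731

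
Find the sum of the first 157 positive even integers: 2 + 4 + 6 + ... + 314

Sum of first n even numbers = n(n+1)
= 157×158
= 24806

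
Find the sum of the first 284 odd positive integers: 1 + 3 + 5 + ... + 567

Sum of first n odd numbers = n²
= 284²
= 80656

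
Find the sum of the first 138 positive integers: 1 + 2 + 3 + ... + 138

Formula: ∑k = n(n+1)/2
= 138×139/2
= 19182/2
= 9591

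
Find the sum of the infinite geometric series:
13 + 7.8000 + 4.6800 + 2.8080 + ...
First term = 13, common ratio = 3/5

For |r| < 1, S = a / (1 - r)
S = 13 / (1 - (3/5))
S = 13 / (2/5)
S = 65/2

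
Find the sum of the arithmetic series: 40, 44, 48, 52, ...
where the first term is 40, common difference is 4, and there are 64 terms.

Sₙ = n/2 × (first + last)
Last term = a + (n-1)d = 40 + (64-1)×4 = 292
S_64 = 64/2 × (40 + 292)
S_64 = 64/2 × 332 = 10624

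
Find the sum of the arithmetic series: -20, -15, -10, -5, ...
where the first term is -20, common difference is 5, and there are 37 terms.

Sₙ = n/2 × (first + last)
Last term = a + (n-1)d = -20 + (37-1)×5 = 160
S_37 = 37/2 × (-20 + 160)
S_37 = 37/2 × 140 = 2590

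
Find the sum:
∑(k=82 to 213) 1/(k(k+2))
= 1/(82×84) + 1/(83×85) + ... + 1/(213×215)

Partial fractions: 1/(k(k+2)) = (1/2)[1/k - 1/(k+2)]
Telescoping leaves the first two and last two terms:
= (1/2)[1/82 + 1/83 - 1/214 - 1/215]
= 1167969/156572030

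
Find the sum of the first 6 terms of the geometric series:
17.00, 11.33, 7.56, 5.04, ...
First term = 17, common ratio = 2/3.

Sₙ = a(1 - rⁿ) / (1 - r)
S_6 = 17(1 - (2/3)^6) / (1 - (2/3))
S_6 = 17(1 - (64/729)) / (1/3)
S_6 = 11305/243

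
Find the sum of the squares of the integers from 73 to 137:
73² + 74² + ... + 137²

Use ∑_{k=1}^{n} k² = n(n+1)(2n+1)/6, then subtract the first 72 terms.
∑_{k=1}^{137} k² = 137×138×275/6 = 866525
∑_{k=1}^{72} k² = 72×73×145/6 = 127020
∑_{k=73}^{137} k² = 866525 - 127020 = 739505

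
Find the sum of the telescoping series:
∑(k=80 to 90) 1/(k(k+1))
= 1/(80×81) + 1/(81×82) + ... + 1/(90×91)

Partial fractions: 1/(k(k+1)) = 1/k - 1/(k+1)
The series telescopes:
= (1/80 - 1/81) + (1/81 - 1/82) + ... + (1/90 - 1/91)
= 1/80 - 1/91
= 11/7280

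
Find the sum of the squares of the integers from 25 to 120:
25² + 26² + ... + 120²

Use ∑_{k=1}^{n} k² = n(n+1)(2n+1)/6, then subtract the first 24 terms.
∑_{k=1}^{120} k² = 120×121×241/6 = 583220
∑_{k=1}^{24} k² = 24×25×49/6 = 4900
∑_{k=25}^{120} k² = 583220 - 4900 = 578320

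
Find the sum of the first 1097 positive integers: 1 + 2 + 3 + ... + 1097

Formula: ∑k = n(n+1)/2
= 1097×1098/2
= 1204506/2
= 602253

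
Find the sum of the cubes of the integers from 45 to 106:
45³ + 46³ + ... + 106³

Use ∑_{k=1}^{n} k³ = [n(n+1)/2]², then subtract the first 44 terms.
∑_{k=1}^{106} k³ = [106×107/2]² = 5671² = 32160241
∑_{k=1}^{44} k³ = [44×45/2]² = 990² = 980100
∑_{k=45}^{106} k³ = 32160241 - 980100 = 31180141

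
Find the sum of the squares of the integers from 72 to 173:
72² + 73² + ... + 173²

Use ∑_{k=1}^{n} k² = n(n+1)(2n+1)/6, then subtract the first 71 terms.
∑_{k=1}^{173} k² = 173×174×347/6 = 1740899
∑_{k=1}^{71} k² = 71×72×143/6 = 121836
∑_{k=72}^{173} k² = 1740899 - 121836 = 1619063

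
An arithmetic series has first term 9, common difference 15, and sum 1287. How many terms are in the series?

Using S = n/2 × [2a + (n-1)d]
1287 = n/2 × [2(9) + (n-1)(15)]
1287 = n/2 × [18 + 15n - 15]
2574 = n × [3 + 15n]
15n² + (3)n - 2574 = 0
Discriminant: Δ = (3)² - 4(15)(-2574) = 9 + 154440 = 154449
√Δ = 393
n = [-(3) + √Δ] / (2·15) = (-3 + 393) / 30 = 390 / 30 = 13
(The negative root is discarded since n must be a positive integer.)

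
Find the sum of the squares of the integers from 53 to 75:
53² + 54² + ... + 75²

Use ∑_{k=1}^{n} k² = n(n+1)(2n+1)/6, then subtract the first 52 terms.
∑_{k=1}^{75} k² = 75×76×151/6 = 143450
∑_{k=1}^{52} k² = 52×53×105/6 = 48230
∑_{k=53}^{75} k² = 143450 - 48230 = 95220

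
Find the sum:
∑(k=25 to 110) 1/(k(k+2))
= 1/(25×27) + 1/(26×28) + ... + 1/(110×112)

Partial fractions: 1/(k(k+2)) = (1/2)[1/k - 1/(k+2)]
Telescoping leaves the first two and last two terms:
= (1/2)[1/25 + 1/26 - 1/111 - 1/112]
= 244541/8080800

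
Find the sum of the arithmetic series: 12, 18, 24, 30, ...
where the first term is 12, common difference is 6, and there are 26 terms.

Sₙ = n/2 × (first + last)
Last term = a + (n-1)d = 12 + (26-1)×6 = 162
S_26 = 26/2 × (12 + 162)
S_26 = 26/2 × 174 = 2262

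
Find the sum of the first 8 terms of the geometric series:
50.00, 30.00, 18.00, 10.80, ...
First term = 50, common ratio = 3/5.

Sₙ = a(1 - rⁿ) / (1 - r)
S_8 = 50(1 - (3/5)^8) / (1 - (3/5))
S_8 = 50(1 - (6561/390625)) / (2/5)
S_8 = 384064/3125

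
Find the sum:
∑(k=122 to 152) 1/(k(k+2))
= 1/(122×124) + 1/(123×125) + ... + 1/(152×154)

Partial fractions: 1/(k(k+2)) = (1/2)[1/k - 1/(k+2)]
Telescoping leaves the first two and last two terms:
= (1/2)[1/122 + 1/123 - 1/153 - 1/154]
= 48577/29464281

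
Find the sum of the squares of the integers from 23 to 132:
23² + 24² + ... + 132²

Use ∑_{k=1}^{n} k² = n(n+1)(2n+1)/6, then subtract the first 22 terms.
∑_{k=1}^{132} k² = 132×133×265/6 = 775390
∑_{k=1}^{22} k² = 22×23×45/6 = 3795
∑_{k=23}^{132} k² = 775390 - 3795 = 771595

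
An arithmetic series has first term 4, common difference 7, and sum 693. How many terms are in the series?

Using S = n/2 × [2a + (n-1)d]
693 = n/2 × [2(4) + (n-1)(7)]
693 = n/2 × [8 + 7n - 7]
1386 = n × [1 + 7n]
7n² + (1)n - 1386 = 0
Discriminant: Δ = (1)² - 4(7)(-1386) = 1 + 38808 = 38809
√Δ = 197
n = [-(1) + √Δ] / (2·7) = (-1 + 197) / 14 = 196 / 14 = 14
(The negative root is discarded since n must be a positive integer.)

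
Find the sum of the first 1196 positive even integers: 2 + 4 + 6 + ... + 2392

Sum of first n even numbers = n(n+1)
= 1196×1197
= 1431612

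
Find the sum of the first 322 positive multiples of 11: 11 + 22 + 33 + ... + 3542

Factor out 11: = 11(1 + 2 + ... + 322) = 11 × n(n+1)/2
= 11 × 322×323/2
= 11 × 52003
= 572033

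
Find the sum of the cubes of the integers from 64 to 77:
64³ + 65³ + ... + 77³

Use ∑_{k=1}^{n} k³ = [n(n+1)/2]², then subtract the first 63 terms.
∑_{k=1}^{77} k³ = [77×78/2]² = 3003² = 9018009
∑_{k=1}^{63} k³ = [63×64/2]² = 2016² = 4064256
∑_{k=64}^{77} k³ = 9018009 - 4064256 = 4953753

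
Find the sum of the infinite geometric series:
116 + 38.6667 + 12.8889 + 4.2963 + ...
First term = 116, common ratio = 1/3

For |r| < 1, S = a / (1 - r)
S = 116 / (1 - (1/3))
S = 116 / (2/3)
S = 174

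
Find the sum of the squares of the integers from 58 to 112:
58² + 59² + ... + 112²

Use ∑_{k=1}^{n} k² = n(n+1)(2n+1)/6, then subtract the first 57 terms.
∑_{k=1}^{112} k² = 112×113×225/6 = 474600
∑_{k=1}^{57} k² = 57×58×115/6 = 63365
∑_{k=58}^{112} k² = 474600 - 63365 = 411235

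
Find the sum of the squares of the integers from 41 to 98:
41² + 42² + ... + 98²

Use ∑_{k=1}^{n} k² = n(n+1)(2n+1)/6, then subtract the first 40 terms.
∑_{k=1}^{98} k² = 98×99×197/6 = 318549
∑_{k=1}^{40} k² = 40×41×81/6 = 22140
∑_{k=41}^{98} k² = 318549 - 22140 = 296409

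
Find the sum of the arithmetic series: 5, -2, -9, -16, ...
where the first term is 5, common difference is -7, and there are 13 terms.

Sₙ = n/2 × (first + last)
Last term = a + (n-1)d = 5 + (13-1)×(-7) = -79
S_13 = 13/2 × (5 + (-79))
S_13 = 13/2 × (-74) = -481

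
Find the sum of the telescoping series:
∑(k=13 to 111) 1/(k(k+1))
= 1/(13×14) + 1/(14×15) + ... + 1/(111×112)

Partial fractions: 1/(k(k+1)) = 1/k - 1/(k+1)
The series telescopes:
= (1/13 - 1/14) + (1/14 - 1/15) + ... + (1/111 - 1/112)
= 1/13 - 1/112
= 99/1456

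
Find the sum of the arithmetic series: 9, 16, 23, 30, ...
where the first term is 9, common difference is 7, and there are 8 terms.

Sₙ = n/2 × (first + last)
Last term = a + (n-1)d = 9 + (8-1)×7 = 58
S_8 = 8/2 × (9 + 58)
S_8 = 8/2 × 67 = 268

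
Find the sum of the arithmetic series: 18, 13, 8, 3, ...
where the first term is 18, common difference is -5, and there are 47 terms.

Sₙ = n/2 × (first + last)
Last term = a + (n-1)d = 18 + (47-1)×(-5) = -212
S_47 = 47/2 × (18 + (-212))
S_47 = 47/2 × (-194) = -4559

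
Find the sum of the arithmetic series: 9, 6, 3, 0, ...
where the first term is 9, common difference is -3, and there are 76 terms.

Sₙ = n/2 × (first + last)
Last term = a + (n-1)d = 9 + (76-1)×(-3) = -216
S_76 = 76/2 × (9 + (-216))
S_76 = 76/2 × (-207) = -7866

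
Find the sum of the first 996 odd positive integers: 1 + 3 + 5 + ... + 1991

Sum of first n odd numbers = n²
= 996²
= 992016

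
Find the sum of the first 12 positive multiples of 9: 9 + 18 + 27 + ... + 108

Factor out 9: = 9(1 + 2 + ... + 12) = 9 × n(n+1)/2
= 9 × 12×13/2
= 9 × 78
= 702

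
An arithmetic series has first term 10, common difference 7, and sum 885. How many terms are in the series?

Using S = n/2 × [2a + (n-1)d]
885 = n/2 × [2(10) + (n-1)(7)]
885 = n/2 × [20 + 7n - 7]
1770 = n × [13 + 7n]
7n² + (13)n - 1770 = 0
Discriminant: Δ = (13)² - 4(7)(-1770) = 169 + 49560 = 49729
√Δ = 223
n = [-(13) + √Δ] / (2·7) = (-13 + 223) / 14 = 210 / 14 = 15
(The negative root is discarded since n must be a positive integer.)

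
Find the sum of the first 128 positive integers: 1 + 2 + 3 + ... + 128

Formula: ∑k = n(n+1)/2
= 128×129/2
= 16512/2
= 8256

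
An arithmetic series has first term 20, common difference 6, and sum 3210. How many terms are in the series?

Using S = n/2 × [2a + (n-1)d]
3210 = n/2 × [2(20) + (n-1)(6)]
3210 = n/2 × [40 + 6n - 6]
6420 = n × [34 + 6n]
6n² + (34)n - 6420 = 0
Discriminant: Δ = (34)² - 4(6)(-6420) = 1156 + 154080 = 155236
√Δ = 394
n = [-(34) + √Δ] / (2·6) = (-34 + 394) / 12 = 360 / 12 = 30
(The negative root is discarded since n must be a positive integer.)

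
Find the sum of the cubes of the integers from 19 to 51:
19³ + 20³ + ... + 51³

Use ∑_{k=1}^{n} k³ = [n(n+1)/2]², then subtract the first 18 terms.
∑_{k=1}^{51} k³ = [51×52/2]² = 1326² = 1758276
∑_{k=1}^{18} k³ = [18×19/2]² = 171² = 29241
∑_{k=19}^{51} k³ = 1758276 - 29241 = 1729035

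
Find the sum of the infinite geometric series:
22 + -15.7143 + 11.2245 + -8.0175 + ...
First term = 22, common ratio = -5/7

For |r| < 1, S = a / (1 - r)
S = 22 / (1 - (-5/7))
S = 22 / (12/7)
S = 77/6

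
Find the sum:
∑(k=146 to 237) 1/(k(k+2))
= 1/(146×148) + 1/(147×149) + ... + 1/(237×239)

Partial fractions: 1/(k(k+2)) = (1/2)[1/k - 1/(k+2)]
Telescoping leaves the first two and last two terms:
= (1/2)[1/146 + 1/147 - 1/238 - 1/239]
= 229609/87200106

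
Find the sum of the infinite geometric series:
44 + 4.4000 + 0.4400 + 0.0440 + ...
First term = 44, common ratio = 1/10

For |r| < 1, S = a / (1 - r)
S = 44 / (1 - (1/10))
S = 44 / (9/10)
S = 440/9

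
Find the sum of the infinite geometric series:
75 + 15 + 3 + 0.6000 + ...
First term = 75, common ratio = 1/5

For |r| < 1, S = a / (1 - r)
S = 75 / (1 - (1/5))
S = 75 / (4/5)
S = 375/4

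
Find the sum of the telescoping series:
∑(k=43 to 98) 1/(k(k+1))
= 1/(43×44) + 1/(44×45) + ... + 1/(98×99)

Partial fractions: 1/(k(k+1)) = 1/k - 1/(k+1)
The series telescopes:
= (1/43 - 1/44) + (1/44 - 1/45) + ... + (1/98 - 1/99)
= 1/43 - 1/99
= 56/4257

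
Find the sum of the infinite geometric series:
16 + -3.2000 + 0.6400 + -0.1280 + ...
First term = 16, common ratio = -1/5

For |r| < 1, S = a / (1 - r)
S = 16 / (1 - (-1/5))
S = 16 / (6/5)
S = 40/3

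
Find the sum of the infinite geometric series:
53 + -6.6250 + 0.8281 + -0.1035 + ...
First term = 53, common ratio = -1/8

For |r| < 1, S = a / (1 - r)
S = 53 / (1 - (-1/8))
S = 53 / (9/8)
S = 424/9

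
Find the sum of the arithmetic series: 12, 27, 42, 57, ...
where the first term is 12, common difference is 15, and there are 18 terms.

Sₙ = n/2 × (first + last)
Last term = a + (n-1)d = 12 + (18-1)×15 = 267
S_18 = 18/2 × (12 + 267)
S_18 = 18/2 × 279 = 2511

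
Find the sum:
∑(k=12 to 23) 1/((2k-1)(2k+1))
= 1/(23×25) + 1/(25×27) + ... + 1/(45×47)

Partial fractions: 1/((2k-1)(2k+1)) = (1/2)[1/(2k-1) - 1/(2k+1)]
The series telescopes:
= (1/2)[1/23 - 1/47]
= 12/1081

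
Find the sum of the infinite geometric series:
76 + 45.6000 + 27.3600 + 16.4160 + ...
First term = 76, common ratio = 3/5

For |r| < 1, S = a / (1 - r)
S = 76 / (1 - (3/5))
S = 76 / (2/5)
S = 190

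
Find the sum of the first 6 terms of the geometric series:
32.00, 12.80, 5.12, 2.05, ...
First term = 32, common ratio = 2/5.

Sₙ = a(1 - rⁿ) / (1 - r)
S_6 = 32(1 - (2/5)^6) / (1 - (2/5))
S_6 = 32(1 - (64/15625)) / (3/5)
S_6 = 165984/3125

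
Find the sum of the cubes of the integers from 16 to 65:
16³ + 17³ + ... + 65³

Use ∑_{k=1}^{n} k³ = [n(n+1)/2]², then subtract the first 15 terms.
∑_{k=1}^{65} k³ = [65×66/2]² = 2145² = 4601025
∑_{k=1}^{15} k³ = [15×16/2]² = 120² = 14400
∑_{k=16}^{65} k³ = 4601025 - 14400 = 4586625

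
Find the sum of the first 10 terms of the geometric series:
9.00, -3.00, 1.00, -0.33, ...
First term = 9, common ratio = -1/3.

Sₙ = a(1 - rⁿ) / (1 - r)
S_10 = 9(1 - (-1/3)^10) / (1 - (-1/3))
S_10 = 9(1 - (1/59049)) / (4/3)
S_10 = 14762/2187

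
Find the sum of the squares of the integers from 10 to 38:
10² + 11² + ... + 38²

Use ∑_{k=1}^{n} k² = n(n+1)(2n+1)/6, then subtract the first 9 terms.
∑_{k=1}^{38} k² = 38×39×77/6 = 19019
∑_{k=1}^{9} k² = 9×10×19/6 = 285
∑_{k=10}^{38} k² = 19019 - 285 = 18734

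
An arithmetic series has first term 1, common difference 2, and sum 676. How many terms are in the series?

Using S = n/2 × [2a + (n-1)d]
676 = n/2 × [2(1) + (n-1)(2)]
676 = n/2 × [2 + 2n - 2]
1352 = n × [0 + 2n]
2n² + (0)n - 1352 = 0
Discriminant: Δ = (0)² - 4(2)(-1352) = 0 + 10816 = 10816
√Δ = 104
n = [-(0) + √Δ] / (2·2) = (0 + 104) / 4 = 104 / 4 = 26
(The negative root is discarded since n must be a positive integer.)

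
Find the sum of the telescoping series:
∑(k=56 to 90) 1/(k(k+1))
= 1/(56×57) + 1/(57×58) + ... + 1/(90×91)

Partial fractions: 1/(k(k+1)) = 1/k - 1/(k+1)
The series telescopes:
= (1/56 - 1/57) + (1/57 - 1/58) + ... + (1/90 - 1/91)
= 1/56 - 1/91
= 5/728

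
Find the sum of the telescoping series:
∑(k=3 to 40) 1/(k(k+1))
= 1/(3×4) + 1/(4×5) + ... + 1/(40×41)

Partial fractions: 1/(k(k+1)) = 1/k - 1/(k+1)
The series telescopes:
= (1/3 - 1/4) + (1/4 - 1/5) + ... + (1/40 - 1/41)
= 1/3 - 1/41
= 38/123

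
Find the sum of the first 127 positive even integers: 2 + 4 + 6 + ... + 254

Sum of first n even numbers = n(n+1)
= 127×128
= 16256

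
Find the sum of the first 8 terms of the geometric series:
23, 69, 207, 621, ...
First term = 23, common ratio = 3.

Sₙ = a(1 - rⁿ) / (1 - r)
S_8 = 23(1 - 3^8) / (1 - 3)
S_8 = 23(1 - 6561) / (-2)
S_8 = 75440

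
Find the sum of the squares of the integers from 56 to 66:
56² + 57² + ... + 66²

Use ∑_{k=1}^{n} k² = n(n+1)(2n+1)/6, then subtract the first 55 terms.
∑_{k=1}^{66} k² = 66×67×133/6 = 98021
∑_{k=1}^{55} k² = 55×56×111/6 = 56980
∑_{k=56}^{66} k² = 98021 - 56980 = 41041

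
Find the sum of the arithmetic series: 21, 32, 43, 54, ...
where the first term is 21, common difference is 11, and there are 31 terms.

Sₙ = n/2 × (first + last)
Last term = a + (n-1)d = 21 + (31-1)×11 = 351
S_31 = 31/2 × (21 + 351)
S_31 = 31/2 × 372 = 5766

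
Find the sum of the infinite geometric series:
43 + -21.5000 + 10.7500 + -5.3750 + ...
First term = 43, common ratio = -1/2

For |r| < 1, S = a / (1 - r)
S = 43 / (1 - (-1/2))
S = 43 / (3/2)
S = 86/3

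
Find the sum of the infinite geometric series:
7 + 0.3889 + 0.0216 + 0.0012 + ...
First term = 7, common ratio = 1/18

For |r| < 1, S = a / (1 - r)
S = 7 / (1 - (1/18))
S = 7 / (17/18)
S = 126/17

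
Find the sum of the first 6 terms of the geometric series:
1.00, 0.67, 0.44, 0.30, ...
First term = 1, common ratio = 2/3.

Sₙ = a(1 - rⁿ) / (1 - r)
S_6 = 1(1 - (2/3)^6) / (1 - (2/3))
S_6 = 1(1 - (64/729)) / (1/3)
S_6 = 665/243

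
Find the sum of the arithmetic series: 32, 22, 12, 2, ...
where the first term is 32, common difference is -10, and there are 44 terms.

Sₙ = n/2 × (first + last)
Last term = a + (n-1)d = 32 + (44-1)×(-10) = -398
S_44 = 44/2 × (32 + (-398))
S_44 = 44/2 × (-366) = -8052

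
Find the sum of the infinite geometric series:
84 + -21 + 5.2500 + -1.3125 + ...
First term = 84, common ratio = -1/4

For |r| < 1, S = a / (1 - r)
S = 84 / (1 - (-1/4))
S = 84 / (5/4)
S = 336/5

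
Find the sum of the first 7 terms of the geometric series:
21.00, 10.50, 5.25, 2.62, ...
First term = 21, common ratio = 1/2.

Sₙ = a(1 - rⁿ) / (1 - r)
S_7 = 21(1 - (1/2)^7) / (1 - (1/2))
S_7 = 21(1 - (1/128)) / (1/2)
S_7 = 2667/64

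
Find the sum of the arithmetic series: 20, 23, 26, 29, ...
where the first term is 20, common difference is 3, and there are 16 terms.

Sₙ = n/2 × (first + last)
Last term = a + (n-1)d = 20 + (16-1)×3 = 65
S_16 = 16/2 × (20 + 65)
S_16 = 16/2 × 85 = 680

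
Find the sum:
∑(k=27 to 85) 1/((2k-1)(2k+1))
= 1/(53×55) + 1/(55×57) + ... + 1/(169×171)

Partial fractions: 1/((2k-1)(2k+1)) = (1/2)[1/(2k-1) - 1/(2k+1)]
The series telescopes:
= (1/2)[1/53 - 1/171]
= 59/9063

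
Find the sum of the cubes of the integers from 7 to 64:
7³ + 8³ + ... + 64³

Use ∑_{k=1}^{n} k³ = [n(n+1)/2]², then subtract the first 6 terms.
∑_{k=1}^{64} k³ = [64×65/2]² = 2080² = 4326400
∑_{k=1}^{6} k³ = [6×7/2]² = 21² = 441
∑_{k=7}^{64} k³ = 4326400 - 441 = 4325959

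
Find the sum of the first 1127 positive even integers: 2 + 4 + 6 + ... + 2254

Sum of first n even numbers = n(n+1)
= 1127×1128
= 1271256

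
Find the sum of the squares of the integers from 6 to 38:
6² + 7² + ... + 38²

Use ∑_{k=1}^{n} k² = n(n+1)(2n+1)/6, then subtract the first 5 terms.
∑_{k=1}^{38} k² = 38×39×77/6 = 19019
∑_{k=1}^{5} k² = 5×6×11/6 = 55
∑_{k=6}^{38} k² = 19019 - 55 = 18964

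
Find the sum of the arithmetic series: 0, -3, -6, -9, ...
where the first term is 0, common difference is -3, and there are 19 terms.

Sₙ = n/2 × (first + last)
Last term = a + (n-1)d = 0 + (19-1)×(-3) = -54
S_19 = 19/2 × (0 + (-54))
S_19 = 19/2 × (-54) = -513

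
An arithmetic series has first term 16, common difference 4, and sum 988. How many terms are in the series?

Using S = n/2 × [2a + (n-1)d]
988 = n/2 × [2(16) + (n-1)(4)]
988 = n/2 × [32 + 4n - 4]
1976 = n × [28 + 4n]
4n² + (28)n - 1976 = 0
Discriminant: Δ = (28)² - 4(4)(-1976) = 784 + 31616 = 32400
√Δ = 180
n = [-(28) + √Δ] / (2·4) = (-28 + 180) / 8 = 152 / 8 = 19
(The negative root is discarded since n must be a positive integer.)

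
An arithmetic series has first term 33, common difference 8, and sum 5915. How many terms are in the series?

Using S = n/2 × [2a + (n-1)d]
5915 = n/2 × [2(33) + (n-1)(8)]
5915 = n/2 × [66 + 8n - 8]
11830 = n × [58 + 8n]
8n² + (58)n - 11830 = 0
Discriminant: Δ = (58)² - 4(8)(-11830) = 3364 + 378560 = 381924
√Δ = 618
n = [-(58) + √Δ] / (2·8) = (-58 + 618) / 16 = 560 / 16 = 35
(The negative root is discarded since n must be a positive integer.)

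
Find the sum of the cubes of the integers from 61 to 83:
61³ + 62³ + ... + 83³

Use ∑_{k=1}^{n} k³ = [n(n+1)/2]², then subtract the first 60 terms.
∑_{k=1}^{83} k³ = [83×84/2]² = 3486² = 12152196
∑_{k=1}^{60} k³ = [60×61/2]² = 1830² = 3348900
∑_{k=61}^{83} k³ = 12152196 - 3348900 = 8803296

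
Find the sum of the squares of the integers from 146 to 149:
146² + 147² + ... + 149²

Use ∑_{k=1}^{n} k² = n(n+1)(2n+1)/6, then subtract the first 145 terms.
∑_{k=1}^{149} k² = 149×150×299/6 = 1113775
∑_{k=1}^{145} k² = 145×146×291/6 = 1026745
∑_{k=146}^{149} k² = 1113775 - 1026745 = 87030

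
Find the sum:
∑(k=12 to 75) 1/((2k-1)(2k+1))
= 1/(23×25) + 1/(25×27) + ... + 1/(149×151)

Partial fractions: 1/((2k-1)(2k+1)) = (1/2)[1/(2k-1) - 1/(2k+1)]
The series telescopes:
= (1/2)[1/23 - 1/151]
= 64/3473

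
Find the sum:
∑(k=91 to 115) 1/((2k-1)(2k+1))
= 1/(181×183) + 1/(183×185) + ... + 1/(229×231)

Partial fractions: 1/((2k-1)(2k+1)) = (1/2)[1/(2k-1) - 1/(2k+1)]
The series telescopes:
= (1/2)[1/181 - 1/231]
= 25/41811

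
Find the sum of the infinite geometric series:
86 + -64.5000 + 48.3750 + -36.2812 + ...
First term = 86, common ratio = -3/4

For |r| < 1, S = a / (1 - r)
S = 86 / (1 - (-3/4))
S = 86 / (7/4)
S = 344/7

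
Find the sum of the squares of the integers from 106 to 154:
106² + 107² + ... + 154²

Use ∑_{k=1}^{n} k² = n(n+1)(2n+1)/6, then subtract the first 105 terms.
∑_{k=1}^{154} k² = 154×155×309/6 = 1229305
∑_{k=1}^{105} k² = 105×106×211/6 = 391405
∑_{k=106}^{154} k² = 1229305 - 391405 = 837900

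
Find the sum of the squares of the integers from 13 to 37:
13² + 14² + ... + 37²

Use ∑_{k=1}^{n} k² = n(n+1)(2n+1)/6, then subtract the first 12 terms.
∑_{k=1}^{37} k² = 37×38×75/6 = 17575
∑_{k=1}^{12} k² = 12×13×25/6 = 650
∑_{k=13}^{37} k² = 17575 - 650 = 16925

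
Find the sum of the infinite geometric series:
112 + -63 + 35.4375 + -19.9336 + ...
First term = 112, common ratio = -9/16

For |r| < 1, S = a / (1 - r)
S = 112 / (1 - (-9/16))
S = 112 / (25/16)
S = 1792/25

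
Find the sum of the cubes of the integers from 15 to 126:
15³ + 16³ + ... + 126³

Use ∑_{k=1}^{n} k³ = [n(n+1)/2]², then subtract the first 14 terms.
∑_{k=1}^{126} k³ = [126×127/2]² = 8001² = 64016001
∑_{k=1}^{14} k³ = [14×15/2]² = 105² = 11025
∑_{k=15}^{126} k³ = 64016001 - 11025 = 64004976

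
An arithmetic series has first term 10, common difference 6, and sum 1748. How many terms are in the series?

Using S = n/2 × [2a + (n-1)d]
1748 = n/2 × [2(10) + (n-1)(6)]
1748 = n/2 × [20 + 6n - 6]
3496 = n × [14 + 6n]
6n² + (14)n - 3496 = 0
Discriminant: Δ = (14)² - 4(6)(-3496) = 196 + 83904 = 84100
√Δ = 290
n = [-(14) + √Δ] / (2·6) = (-14 + 290) / 12 = 276 / 12 = 23
(The negative root is discarded since n must be a positive integer.)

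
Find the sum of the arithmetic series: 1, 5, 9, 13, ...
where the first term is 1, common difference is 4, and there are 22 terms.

Sₙ = n/2 × (first + last)
Last term = a + (n-1)d = 1 + (22-1)×4 = 85
S_22 = 22/2 × (1 + 85)
S_22 = 22/2 × 86 = 946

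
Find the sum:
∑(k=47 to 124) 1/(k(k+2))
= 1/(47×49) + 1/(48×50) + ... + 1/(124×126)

Partial fractions: 1/(k(k+2)) = (1/2)[1/k - 1/(k+2)]
Telescoping leaves the first two and last two terms:
= (1/2)[1/47 + 1/48 - 1/125 - 1/126]
= 154999/11844000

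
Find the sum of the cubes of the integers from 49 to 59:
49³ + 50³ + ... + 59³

Use ∑_{k=1}^{n} k³ = [n(n+1)/2]², then subtract the first 48 terms.
∑_{k=1}^{59} k³ = [59×60/2]² = 1770² = 3132900
∑_{k=1}^{48} k³ = [48×49/2]² = 1176² = 1382976
∑_{k=49}^{59} k³ = 3132900 - 1382976 = 1749924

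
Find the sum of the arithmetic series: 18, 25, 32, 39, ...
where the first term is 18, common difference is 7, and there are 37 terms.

Sₙ = n/2 × (first + last)
Last term = a + (n-1)d = 18 + (37-1)×7 = 270
S_37 = 37/2 × (18 + 270)
S_37 = 37/2 × 288 = 5328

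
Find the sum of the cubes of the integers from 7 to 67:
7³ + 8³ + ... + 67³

Use ∑_{k=1}^{n} k³ = [n(n+1)/2]², then subtract the first 6 terms.
∑_{k=1}^{67} k³ = [67×68/2]² = 2278² = 5189284
∑_{k=1}^{6} k³ = [6×7/2]² = 21² = 441
∑_{k=7}^{67} k³ = 5189284 - 441 = 5188843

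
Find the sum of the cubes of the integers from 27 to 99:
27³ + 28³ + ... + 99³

Use ∑_{k=1}^{n} k³ = [n(n+1)/2]², then subtract the first 26 terms.
∑_{k=1}^{99} k³ = [99×100/2]² = 4950² = 24502500
∑_{k=1}^{26} k³ = [26×27/2]² = 351² = 123201
∑_{k=27}^{99} k³ = 24502500 - 123201 = 24379299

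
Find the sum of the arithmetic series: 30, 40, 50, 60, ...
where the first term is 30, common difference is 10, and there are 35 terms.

Sₙ = n/2 × (first + last)
Last term = a + (n-1)d = 30 + (35-1)×10 = 370
S_35 = 35/2 × (30 + 370)
S_35 = 35/2 × 400 = 7000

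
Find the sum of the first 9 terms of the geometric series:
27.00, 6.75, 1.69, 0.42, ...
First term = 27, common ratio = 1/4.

Sₙ = a(1 - rⁿ) / (1 - r)
S_9 = 27(1 - (1/4)^9) / (1 - (1/4))
S_9 = 27(1 - (1/262144)) / (3/4)
S_9 = 2359287/65536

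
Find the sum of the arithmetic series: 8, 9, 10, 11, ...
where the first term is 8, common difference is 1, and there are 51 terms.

Sₙ = n/2 × (first + last)
Last term = a + (n-1)d = 8 + (51-1)×1 = 58
S_51 = 51/2 × (8 + 58)
S_51 = 51/2 × 66 = 1683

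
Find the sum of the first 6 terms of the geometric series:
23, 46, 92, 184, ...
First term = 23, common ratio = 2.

Sₙ = a(1 - rⁿ) / (1 - r)
S_6 = 23(1 - 2^6) / (1 - 2)
S_6 = 23(1 - 64) / (-1)
S_6 = 1449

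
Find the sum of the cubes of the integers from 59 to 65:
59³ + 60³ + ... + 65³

Use ∑_{k=1}^{n} k³ = [n(n+1)/2]², then subtract the first 58 terms.
∑_{k=1}^{65} k³ = [65×66/2]² = 2145² = 4601025
∑_{k=1}^{58} k³ = [58×59/2]² = 1711² = 2927521
∑_{k=59}^{65} k³ = 4601025 - 2927521 = 1673504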